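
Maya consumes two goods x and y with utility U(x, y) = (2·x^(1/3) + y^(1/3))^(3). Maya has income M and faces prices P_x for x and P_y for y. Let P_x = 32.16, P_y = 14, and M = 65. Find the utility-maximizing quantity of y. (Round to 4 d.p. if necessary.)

y* = 1.6199

MU_x ∝ 2·x^(-2/3), MU_y ∝ y^(-2/3), so MRS = 2·(y/x)^(2/3) = P_x/P_y.
Hence y/x = ((1/2)·P_x/P_y)^(1/(2/3)), i.e. raised to the 1.5 power.
With the ratio pinned down, the budget gives x* = M/(P_x + P_y·(y/x)) and y* = (y/x)·x*.
Numerically y/x = 1.23094, so x* = 65/(32.16 + 14·1.23094) = 1.316 and y* = 1.23094·1.316 = 1.6199.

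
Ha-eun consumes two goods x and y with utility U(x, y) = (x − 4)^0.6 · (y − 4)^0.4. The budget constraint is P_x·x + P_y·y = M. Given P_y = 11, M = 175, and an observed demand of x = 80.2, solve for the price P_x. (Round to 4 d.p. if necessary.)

Let x' = x−4, y' = y−4. MRS = (3/2)·y'/x' = P_x/P_y.
After buying the subsistence bundle (4, 4), a share 0.6 of the remaining income goes to x: x* = 4 + 0.6·(M − 4P_x − 4P_y)/P_x.
Set x* = 80.2 in the demand function and solve for P_x: P_x = 1.

P_x = 1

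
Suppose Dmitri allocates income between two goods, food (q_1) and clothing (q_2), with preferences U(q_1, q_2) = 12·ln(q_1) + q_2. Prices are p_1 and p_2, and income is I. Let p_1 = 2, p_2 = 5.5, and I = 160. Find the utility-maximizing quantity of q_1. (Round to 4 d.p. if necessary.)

MU_q_1 = 12/q_1, MU_q_2 = 1. Tangency: 12/q_1 = p_1/p_2.
So q_1*(p_1,p_2) = 12·p_2/p_1, independent of income; and q_2* = (I − 12·p_2)/p_2.
At the given prices: q_1* = 12·5.5/2 = 33.

q_1* = 33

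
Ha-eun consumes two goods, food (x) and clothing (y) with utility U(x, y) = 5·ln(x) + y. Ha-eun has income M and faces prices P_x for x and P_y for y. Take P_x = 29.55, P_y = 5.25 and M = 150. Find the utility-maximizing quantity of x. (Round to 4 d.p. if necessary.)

So x*(P_x,P_y) = 5·P_y/P_x, independent of income; and y* = (M − 5·P_y)/P_y.
At the given prices: x* = 5·5.25/29.55 = 0.8883.

x* = 0.8883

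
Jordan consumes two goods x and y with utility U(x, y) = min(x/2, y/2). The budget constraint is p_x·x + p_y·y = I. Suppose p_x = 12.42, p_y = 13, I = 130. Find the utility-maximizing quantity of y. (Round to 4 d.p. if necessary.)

With perfect complements, no substitution: consume in ratio x:y = 2:2.
Budget: p_x·x + p_y·x = I, so (2·p_x + 2·p_y)·x = 2·I.
Demand: x*(p_x,p_y,I) = 2·I/(2·p_x + 2·p_y), y* = 2·I/(2·p_x + 2·p_y).
Here 2·12.42 + 2·13 = 50.84, giving y* = 5.1141.

y* = 5.1141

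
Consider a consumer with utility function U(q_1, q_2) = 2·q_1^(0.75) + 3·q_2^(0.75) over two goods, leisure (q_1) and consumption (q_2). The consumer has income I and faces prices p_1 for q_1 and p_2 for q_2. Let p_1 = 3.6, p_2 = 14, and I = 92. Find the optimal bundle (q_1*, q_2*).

q_1* = 23.5301, q_2* = 0.5208

Substitute q_2 = (q_2/q_1)·q_1 into the budget: q_1* = I/(p_1 + p_2·(q_2/q_1)).
Numerically q_2/q_1 = 0.022134, so q_1* = 92/(3.6 + 14·0.022134) = 23.5301 and q_2* = 0.022134·23.5301 = 0.5208.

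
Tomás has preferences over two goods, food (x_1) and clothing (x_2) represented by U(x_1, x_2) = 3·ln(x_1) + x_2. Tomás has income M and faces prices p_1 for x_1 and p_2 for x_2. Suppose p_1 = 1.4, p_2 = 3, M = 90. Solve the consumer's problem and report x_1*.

x_1* = 6.4286

So x_1*(p_1,p_2) = 3·p_2/p_1, independent of income; and x_2* = (M − 3·p_2)/p_2.
At the given prices: x_1* = 3·3/1.4 = 6.4286.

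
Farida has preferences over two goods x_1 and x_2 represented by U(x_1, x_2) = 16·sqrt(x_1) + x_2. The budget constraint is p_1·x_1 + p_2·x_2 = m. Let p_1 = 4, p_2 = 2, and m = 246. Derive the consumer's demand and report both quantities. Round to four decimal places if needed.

Thus x_1* = (8·p_2/p_1)² — independent of m — with the rest of income spent on x_2.
Plugging in: x_1* = (8·2/4)² = 16, x_2* = 91.

x_1* = 16, x_2* = 91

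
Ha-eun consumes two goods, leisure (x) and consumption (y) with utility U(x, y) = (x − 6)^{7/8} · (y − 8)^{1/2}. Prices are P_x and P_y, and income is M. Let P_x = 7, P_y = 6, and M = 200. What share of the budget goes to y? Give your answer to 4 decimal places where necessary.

share on y = 0.44

MRS = (7/4)·(y−8)/(x−6). Tangency with P_x/P_y gives y−8 = (4/7)·(P_x/P_y)·(x−6).
Substituting into the budget: x* = 6 + 7/11·(M − 6·P_x − 8·P_y)/P_x, and y* = 8 + 4/11·(…)/P_y.
Discretionary income = 200 − 6·7 − 8·6 = 110; x* = 6 + 7/11·110/7 = 16; y* = 8 + 4/11·110/6 = 14.6667.
Expenditure on y: 6·14.6667 = 88; share = 0.44.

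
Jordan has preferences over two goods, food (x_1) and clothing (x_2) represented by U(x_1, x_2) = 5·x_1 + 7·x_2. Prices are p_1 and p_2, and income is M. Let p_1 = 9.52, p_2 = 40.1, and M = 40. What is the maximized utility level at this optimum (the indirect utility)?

Linear utility — the consumer picks whichever good has higher MU/price: 5/9.52 = 0.5252 vs 7/40.1 = 0.1746.
x_1 gives more utility per dollar, so spend all income on x_1: x_1* = M/p_1, x_2* = 0.
Numerically: x_1* = 4.2017, x_2* = 0.
Utility at the optimum: U(4.2017, 0) = 21.0084.

V = 21.0084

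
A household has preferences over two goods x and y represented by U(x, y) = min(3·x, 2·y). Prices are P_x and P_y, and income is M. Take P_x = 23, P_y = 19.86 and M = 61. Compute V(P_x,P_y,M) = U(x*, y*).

Leontief preferences: the optimum is at the kink where x/2 = y/3, i.e. y = (3/2)·x.
Budget: P_x·x + P_y·(3/2)·x = M, so (2·P_x + 3·P_y)·x = 2·M.
Demand: x*(P_x,P_y,M) = 2·M/(2·P_x + 3·P_y), y* = 3·M/(2·P_x + 3·P_y).
Here 2·23 + 3·19.86 = 105.58, giving x* = 1.1555 and y* = 1.7333.
Utility at the optimum: U(1.1555, 1.7333) = 3.4666.

V = 3.4666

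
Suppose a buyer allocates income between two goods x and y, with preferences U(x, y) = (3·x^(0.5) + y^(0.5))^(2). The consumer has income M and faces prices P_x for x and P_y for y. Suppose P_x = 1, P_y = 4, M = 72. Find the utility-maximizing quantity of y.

y* = 0.4865

MRS = MU_x/MU_y = 3·(y/x)^(0.5). Set equal to P_x/P_y.
Hence y/x = ((1/3)·P_x/P_y)^(1/(0.5)), i.e. raised to the 2 power.
With the ratio pinned down, the budget gives x* = M/(P_x + P_y·(y/x)) and y* = (y/x)·x*.
Numerically y/x = 0.006944, so x* = 72/(1 + 4·0.006944) = 70.0541 and y* = 0.006944·70.0541 = 0.4865.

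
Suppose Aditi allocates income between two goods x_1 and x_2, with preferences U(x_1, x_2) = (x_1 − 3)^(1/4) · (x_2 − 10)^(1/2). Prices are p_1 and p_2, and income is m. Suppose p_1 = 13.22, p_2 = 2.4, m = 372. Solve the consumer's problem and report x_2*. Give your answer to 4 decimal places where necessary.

x_2* = 95.65

Let x_1' = x_1−3, x_2' = x_2−10. MRS = (1/2)·x_2'/x_1' = p_1/p_2.
After buying the subsistence bundle (3, 10), a share 1/3 of the remaining income goes to x_1: x_1* = 3 + 1/3·(m − 3p_1 − 10p_2)/p_1.
Discretionary income = 372 − 3·13.22 − 10·2.4 = 308.34; x_2* = 10 + 2/3·308.34/2.4 = 95.65.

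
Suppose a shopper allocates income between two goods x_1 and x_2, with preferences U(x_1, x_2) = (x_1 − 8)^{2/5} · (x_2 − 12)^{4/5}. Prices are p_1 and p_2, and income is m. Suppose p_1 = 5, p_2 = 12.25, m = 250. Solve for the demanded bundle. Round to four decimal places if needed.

x_1* = 12.2, x_2* = 15.4286

MRS = (1/2)·(x_2−12)/(x_1−8). Tangency with p_1/p_2 gives x_2−12 = 2·(p_1/p_2)·(x_1−8).
Substituting into the budget: x_1* = 8 + 1/3·(m − 8·p_1 − 12·p_2)/p_1, and x_2* = 12 + 2/3·(…)/p_2.
Discretionary income = 250 − 8·5 − 12·12.25 = 63; x_1* = 8 + 1/3·63/5 = 12.2; x_2* = 12 + 2/3·63/12.25 = 15.4286.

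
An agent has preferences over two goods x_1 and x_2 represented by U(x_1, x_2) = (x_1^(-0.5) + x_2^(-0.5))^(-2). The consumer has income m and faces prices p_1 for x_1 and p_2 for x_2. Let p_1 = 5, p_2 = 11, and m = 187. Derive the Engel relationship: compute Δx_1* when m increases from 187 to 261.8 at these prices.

MU_x_1 ∝ x_1^(-1.5), MU_x_2 ∝ x_2^(-1.5), so MRS = (x_2/x_1)^(1.5) = p_1/p_2.
Hence x_2/x_1 = (p_1/p_2)^(1/(1.5)), i.e. raised to the 2/3 power.
With the ratio pinned down, the budget gives x_1* = m/(p_1 + p_2·(x_2/x_1)) and x_2* = (x_2/x_1)·x_1*.
Numerically x_2/x_1 = 0.591178, so x_1* = 187/(5 + 11·0.591178) = 16.2567.
At m' = 261.8: x_1* = 22.7594. Change: 22.7594 − 16.2567 = 6.5027.

Δx_1* = 6.5027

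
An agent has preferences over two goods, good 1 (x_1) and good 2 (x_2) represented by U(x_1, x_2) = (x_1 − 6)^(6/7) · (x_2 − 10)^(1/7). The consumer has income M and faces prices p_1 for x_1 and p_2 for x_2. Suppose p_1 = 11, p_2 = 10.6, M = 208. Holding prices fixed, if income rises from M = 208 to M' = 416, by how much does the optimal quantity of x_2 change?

Δx_2* = 2.8032

MRS = 6·(x_2−10)/(x_1−6). Tangency with p_1/p_2 gives x_2−10 = (1/6)·(p_1/p_2)·(x_1−6).
Substituting into the budget: x_1* = 6 + 6/7·(M − 6·p_1 − 10·p_2)/p_1, and x_2* = 10 + 1/7·(…)/p_2.
Discretionary income = 208 − 6·11 − 10·10.6 = 36; x_2* = 10 + 1/7·36/10.6 = 10.4852.
At M' = 416: x_2* = 13.2884. Change: 13.2884 − 10.4852 = 2.8032.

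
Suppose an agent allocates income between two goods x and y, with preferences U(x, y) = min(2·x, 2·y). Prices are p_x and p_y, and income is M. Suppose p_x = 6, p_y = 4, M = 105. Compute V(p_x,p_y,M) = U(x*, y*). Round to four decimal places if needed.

Here 2·6 + 2·4 = 20, giving x* = 10.5 and y* = 10.5.
Utility at the optimum: U(10.5, 10.5) = 21.

V = 21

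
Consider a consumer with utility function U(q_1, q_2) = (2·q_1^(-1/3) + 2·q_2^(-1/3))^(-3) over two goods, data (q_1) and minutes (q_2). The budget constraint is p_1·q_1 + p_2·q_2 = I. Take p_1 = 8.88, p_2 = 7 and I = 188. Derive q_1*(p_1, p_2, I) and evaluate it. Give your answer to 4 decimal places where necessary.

MRS = MU_q_1/MU_q_2 = (q_2/q_1)^(4/3). Set equal to p_1/p_2.
Solve for the ratio: q_2/q_1 = [p_1/p_2]^(0.75).
Substitute q_2 = (q_2/q_1)·q_1 into the budget: q_1* = I/(p_1 + p_2·(q_2/q_1)).
Numerically q_2/q_1 = 1.195326, so q_1* = 188/(8.88 + 7·1.195326) = 10.9003.

q_1* = 10.9003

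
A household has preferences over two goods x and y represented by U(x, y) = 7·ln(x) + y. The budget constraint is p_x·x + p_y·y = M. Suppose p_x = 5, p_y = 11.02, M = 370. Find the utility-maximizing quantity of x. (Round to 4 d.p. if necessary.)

MU_x = 7/x, MU_y = 1. Tangency: 7/x = p_x/p_y.
So x*(p_x,p_y) = 7·p_y/p_x, independent of income; and y* = (M − 7·p_y)/p_y.
At the given prices: x* = 7·11.02/5 = 15.428.

x* = 15.428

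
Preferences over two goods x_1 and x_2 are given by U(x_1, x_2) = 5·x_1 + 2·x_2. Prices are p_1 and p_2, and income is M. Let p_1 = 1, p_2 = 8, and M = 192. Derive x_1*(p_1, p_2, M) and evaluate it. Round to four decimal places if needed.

Perfect substitutes: compare marginal utility per dollar. 5/p_1 vs 2/p_2 → 5 vs 0.25.
x_1 gives more utility per dollar, so spend all income on x_1: x_1* = M/p_1, x_2* = 0.
Numerically: x_1* = 192, x_2* = 0.

x_1* = 192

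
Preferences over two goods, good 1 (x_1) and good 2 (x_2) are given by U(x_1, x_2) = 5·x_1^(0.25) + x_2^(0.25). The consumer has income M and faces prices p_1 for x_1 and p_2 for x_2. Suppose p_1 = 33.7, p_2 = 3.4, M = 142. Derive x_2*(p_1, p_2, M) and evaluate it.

x_2* = 8.3861

MU_x_1 ∝ 5·x_1^(-0.75), MU_x_2 ∝ x_2^(-0.75), so MRS = 5·(x_2/x_1)^(0.75) = p_1/p_2.
Hence x_2/x_1 = ((1/5)·p_1/p_2)^(1/(0.75)), i.e. raised to the 4/3 power.
With the ratio pinned down, the budget gives x_1* = M/(p_1 + p_2·(x_2/x_1)) and x_2* = (x_2/x_1)·x_1*.
Numerically x_2/x_1 = 2.490241, so x_1* = 142/(33.7 + 3.4·2.490241) = 3.3676 and x_2* = 2.490241·3.3676 = 8.3861.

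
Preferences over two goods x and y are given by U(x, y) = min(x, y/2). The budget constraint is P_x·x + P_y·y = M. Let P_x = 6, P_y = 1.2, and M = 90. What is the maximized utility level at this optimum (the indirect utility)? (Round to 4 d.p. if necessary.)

Leontief preferences: the optimum is at the kink where x/1 = y/2, i.e. y = 2·x.
Budget: P_x·x + P_y·2·x = M, so (P_x + 2·P_y)·x = M.
Demand: x*(P_x,P_y,M) = M/(P_x + 2·P_y), y* = 2·M/(P_x + 2·P_y).
Here 6 + 2·1.2 = 8.4, giving x* = 10.7143 and y* = 21.4286.
Utility at the optimum: U(10.7143, 21.4286) = 10.7143.

V = 10.7143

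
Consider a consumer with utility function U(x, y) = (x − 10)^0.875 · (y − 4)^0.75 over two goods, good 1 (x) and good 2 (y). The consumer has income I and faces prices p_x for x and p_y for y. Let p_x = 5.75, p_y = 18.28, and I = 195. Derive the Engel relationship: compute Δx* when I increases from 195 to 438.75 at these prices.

Δx* = 22.8261

MRS = (7/6)·(y−4)/(x−10). Tangency with p_x/p_y gives y−4 = (6/7)·(p_x/p_y)·(x−10).
Substituting into the budget: x* = 10 + 7/13·(I − 10·p_x − 4·p_y)/p_x, and y* = 4 + 6/13·(…)/p_y.
Discretionary income = 195 − 10·5.75 − 4·18.28 = 64.38; x* = 10 + 7/13·64.38/5.75 = 16.0289.
At I' = 438.75: x* = 38.855. Change: 38.855 − 16.0289 = 22.8261.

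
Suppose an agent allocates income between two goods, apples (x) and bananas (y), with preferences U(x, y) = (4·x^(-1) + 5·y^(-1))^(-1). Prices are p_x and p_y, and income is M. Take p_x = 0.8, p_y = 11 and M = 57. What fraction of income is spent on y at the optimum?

Substitute y = (y/x)·x into the budget: x* = M/(p_x + p_y·(y/x)).
Numerically y/x = 0.301511, so x* = 57/(0.8 + 11·0.301511) = 13.8463 and y* = 0.301511·13.8463 = 4.1748.
Expenditure on y: 11·4.1748 = 45.923; share = 0.8057.

share on y = 0.8057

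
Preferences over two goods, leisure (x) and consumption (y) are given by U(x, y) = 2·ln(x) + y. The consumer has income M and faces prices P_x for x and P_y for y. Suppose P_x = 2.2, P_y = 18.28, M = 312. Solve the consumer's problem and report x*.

x* = 16.6182

MU_x = 2/x, MU_y = 1. Tangency: 2/x = P_x/P_y.
So x*(P_x,P_y) = 2·P_y/P_x, independent of income; and y* = (M − 2·P_y)/P_y.
At the given prices: x* = 2·18.28/2.2 = 16.6182.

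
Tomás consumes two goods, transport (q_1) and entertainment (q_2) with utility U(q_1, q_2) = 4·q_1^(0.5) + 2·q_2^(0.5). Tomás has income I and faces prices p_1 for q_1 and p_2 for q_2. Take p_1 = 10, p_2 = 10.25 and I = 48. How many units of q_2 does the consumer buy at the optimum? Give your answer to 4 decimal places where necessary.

q_2* = 0.9182

MRS = MU_q_1/MU_q_2 = 2·(q_2/q_1)^(0.5). Set equal to p_1/p_2.
Hence q_2/q_1 = ((1/2)·p_1/p_2)^(1/(0.5)), i.e. raised to the 2 power.
Substitute q_2 = (q_2/q_1)·q_1 into the budget: q_1* = I/(p_1 + p_2·(q_2/q_1)).
Numerically q_2/q_1 = 0.237954, so q_1* = 48/(10 + 10.25·0.237954) = 3.8588 and q_2* = 0.237954·3.8588 = 0.9182.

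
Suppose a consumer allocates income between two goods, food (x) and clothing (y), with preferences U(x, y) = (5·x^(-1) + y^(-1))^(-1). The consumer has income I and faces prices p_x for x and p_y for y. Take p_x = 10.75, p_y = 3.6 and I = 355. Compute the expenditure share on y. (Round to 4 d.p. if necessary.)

share on y = 0.2056

MU_x ∝ 5·x^(-2), MU_y ∝ y^(-2), so MRS = 5·(y/x)^(2) = p_x/p_y.
Solve for the ratio: y/x = [(1/5)·p_x/p_y]^(0.5).
Substitute y = (y/x)·x into the budget: x* = I/(p_x + p_y·(y/x)).
Numerically y/x = 0.772802, so x* = 355/(10.75 + 3.6·0.772802) = 26.2339 and y* = 0.772802·26.2339 = 20.2736.
Expenditure on y: 3.6·20.2736 = 72.9851; share = 0.2056.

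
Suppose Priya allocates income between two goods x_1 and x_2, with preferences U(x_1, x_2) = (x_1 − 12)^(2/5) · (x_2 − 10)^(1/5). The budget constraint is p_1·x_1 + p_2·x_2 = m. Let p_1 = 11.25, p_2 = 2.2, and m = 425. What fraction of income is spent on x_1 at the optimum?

Let x_1' = x_1−12, x_2' = x_2−10. MRS = 2·x_2'/x_1' = p_1/p_2.
After buying the subsistence bundle (12, 10), a share 2/3 of the remaining income goes to x_1: x_1* = 12 + 2/3·(m − 12p_1 − 10p_2)/p_1.
Discretionary income = 425 − 12·11.25 − 10·2.2 = 268; x_1* = 12 + 2/3·268/11.25 = 27.8815; x_2* = 10 + 1/3·268/2.2 = 50.6061.
Expenditure on x_1: 11.25·27.8815 = 313.6667; share = 0.738.

share on x_1 = 0.738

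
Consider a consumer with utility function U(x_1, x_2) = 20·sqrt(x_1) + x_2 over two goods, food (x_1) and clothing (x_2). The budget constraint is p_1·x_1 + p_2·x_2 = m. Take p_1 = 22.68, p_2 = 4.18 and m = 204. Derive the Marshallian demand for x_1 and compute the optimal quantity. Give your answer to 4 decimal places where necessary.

MU_x_1 = 10/√x_1, MU_x_2 = 1. Tangency: 10/√x_1 = p_1/p_2.
Solve: √x_1 = 10·p_2/p_1, so x_1*(p_1,p_2) = (10·p_2/p_1)², and x_2* = (m − p_1·x_1*)/p_2.
Plugging in: x_1* = (10·4.18/22.68)² = 3.3968.

x_1* = 3.3968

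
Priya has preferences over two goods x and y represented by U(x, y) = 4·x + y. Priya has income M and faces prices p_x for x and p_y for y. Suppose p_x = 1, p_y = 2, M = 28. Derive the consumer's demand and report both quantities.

x* = 28, y* = 0

Perfect substitutes: compare marginal utility per dollar. 4/p_x vs 1/p_y → 4 vs 0.5.
x gives more utility per dollar, so spend all income on x: x* = M/p_x, y* = 0.
Numerically: x* = 28, y* = 0.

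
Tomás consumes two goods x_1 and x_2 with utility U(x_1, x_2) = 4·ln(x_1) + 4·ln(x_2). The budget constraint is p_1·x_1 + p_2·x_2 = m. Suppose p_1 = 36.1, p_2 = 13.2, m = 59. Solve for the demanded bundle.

x_1* = 0.8172, x_2* = 2.2348

MU_x_1/MU_x_2 = (4·x_2)/(4·x_1); tangency sets this equal to p_1/p_2.
Rearranging, p_2·x_2 = p_1·x_1. Substituting into the budget gives p_1·x_1·(1 + 1) = m.
Demand: x_1*(p_1,p_2,m) = 0.5·m/p_1 and x_2* = 0.5·m/p_2.
At p_1=36.1, p_2=13.2, m=59: x_1* = 0.5·59/36.1 = 0.8172, x_2* = 2.2348.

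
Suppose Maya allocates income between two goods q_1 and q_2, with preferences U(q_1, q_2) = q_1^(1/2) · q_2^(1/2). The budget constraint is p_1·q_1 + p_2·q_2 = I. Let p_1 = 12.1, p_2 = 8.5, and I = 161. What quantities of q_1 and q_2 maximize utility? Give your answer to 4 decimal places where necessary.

Demand: q_1*(p_1,p_2,I) = 0.5·I/p_1 and q_2* = 0.5·I/p_2.
At p_1=12.1, p_2=8.5, I=161: q_1* = 0.5·161/12.1 = 6.6529, q_2* = 9.4706.

q_1* = 6.6529, q_2* = 9.4706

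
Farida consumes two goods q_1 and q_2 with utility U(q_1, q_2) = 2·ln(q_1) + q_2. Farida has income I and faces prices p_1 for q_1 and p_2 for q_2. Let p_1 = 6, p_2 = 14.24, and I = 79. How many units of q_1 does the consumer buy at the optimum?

MU_q_1 = 2/q_1, MU_q_2 = 1. Tangency: 2/q_1 = p_1/p_2.
So q_1*(p_1,p_2) = 2·p_2/p_1, independent of income; and q_2* = (I − 2·p_2)/p_2.
At the given prices: q_1* = 2·14.24/6 = 4.7467.

q_1* = 4.7467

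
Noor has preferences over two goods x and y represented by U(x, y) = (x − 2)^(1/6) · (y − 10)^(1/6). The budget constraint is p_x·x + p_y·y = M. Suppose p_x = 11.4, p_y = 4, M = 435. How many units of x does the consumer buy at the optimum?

x* = 18.3246

This is Cobb-Douglas in (x−2, y−10): tangency gives 1/6·p_y·(y−10) = 1/6·p_x·(x−2).
After buying the subsistence bundle (2, 10), a share 0.5 of the remaining income goes to x: x* = 2 + 0.5·(M − 2p_x − 10p_y)/p_x.
Discretionary income = 435 − 2·11.4 − 10·4 = 372.2; x* = 2 + 0.5·372.2/11.4 = 18.3246.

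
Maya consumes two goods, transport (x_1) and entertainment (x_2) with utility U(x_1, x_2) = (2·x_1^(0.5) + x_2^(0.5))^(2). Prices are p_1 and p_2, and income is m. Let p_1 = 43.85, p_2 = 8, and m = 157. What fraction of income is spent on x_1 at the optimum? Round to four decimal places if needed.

share on x_1 = 0.4219

Numerically x_2/x_1 = 7.511025, so x_1* = 157/(43.85 + 8·7.511025) = 1.5105 and x_2* = 7.511025·1.5105 = 11.3455.
Expenditure on x_1: 43.85·1.5105 = 66.236; share = 0.4219.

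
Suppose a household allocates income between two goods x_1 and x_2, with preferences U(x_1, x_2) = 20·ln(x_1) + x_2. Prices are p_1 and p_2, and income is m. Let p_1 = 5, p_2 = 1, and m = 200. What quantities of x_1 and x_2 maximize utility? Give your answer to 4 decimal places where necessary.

MU_x_1 = 20/x_1, MU_x_2 = 1. Tangency: 20/x_1 = p_1/p_2.
So x_1*(p_1,p_2) = 20·p_2/p_1, independent of income; and x_2* = (m − 20·p_2)/p_2.
At the given prices: x_1* = 20·1/5 = 4, and x_2* = 180.

x_1* = 4, x_2* = 180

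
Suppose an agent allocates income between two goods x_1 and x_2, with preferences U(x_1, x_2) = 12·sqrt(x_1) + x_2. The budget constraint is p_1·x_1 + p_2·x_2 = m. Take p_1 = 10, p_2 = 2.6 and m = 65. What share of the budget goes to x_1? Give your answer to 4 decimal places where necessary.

share on x_1 = 0.3744

Set MRS = p_1/p_2: 6·x_1^(−1/2) = p_1/p_2.
Solve: √x_1 = 6·p_2/p_1, so x_1*(p_1,p_2) = (6·p_2/p_1)², and x_2* = (m − p_1·x_1*)/p_2.
Plugging in: x_1* = (6·2.6/10)² = 2.4336, x_2* = 15.64.
Expenditure on x_1: 10·2.4336 = 24.336; share = 0.3744.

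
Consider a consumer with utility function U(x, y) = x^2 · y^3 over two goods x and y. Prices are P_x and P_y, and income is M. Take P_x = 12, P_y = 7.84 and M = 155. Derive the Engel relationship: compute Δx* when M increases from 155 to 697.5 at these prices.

Δx* = 18.0833

Tangency: MRS = (2/3)·y/x = P_x/P_y.
So 2·P_y·y = 3·P_x·x; combined with the budget, a share 0.4 of income goes to x.
Demand: x*(P_x,P_y,M) = 0.4·M/P_x and y* = 0.6·M/P_y.
At P_x=12, P_y=7.84, M=155: x* = 0.4·155/12 = 5.1667.
At M' = 697.5: x* = 23.25. Change: 23.25 − 5.1667 = 18.0833.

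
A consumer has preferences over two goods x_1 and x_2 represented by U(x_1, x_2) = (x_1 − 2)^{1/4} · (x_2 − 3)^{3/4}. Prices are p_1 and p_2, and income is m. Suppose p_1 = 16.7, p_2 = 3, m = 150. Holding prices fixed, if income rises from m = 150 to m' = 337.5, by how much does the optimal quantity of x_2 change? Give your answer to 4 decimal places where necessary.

Δx_2* = 46.875

MRS = (1/3)·(x_2−3)/(x_1−2). Tangency with p_1/p_2 gives x_2−3 = 3·(p_1/p_2)·(x_1−2).
Substituting into the budget: x_1* = 2 + 0.25·(m − 2·p_1 − 3·p_2)/p_1, and x_2* = 3 + 0.75·(…)/p_2.
Discretionary income = 150 − 2·16.7 − 3·3 = 107.6; x_2* = 3 + 0.75·107.6/3 = 29.9.
At m' = 337.5: x_2* = 76.775. Change: 76.775 − 29.9 = 46.875.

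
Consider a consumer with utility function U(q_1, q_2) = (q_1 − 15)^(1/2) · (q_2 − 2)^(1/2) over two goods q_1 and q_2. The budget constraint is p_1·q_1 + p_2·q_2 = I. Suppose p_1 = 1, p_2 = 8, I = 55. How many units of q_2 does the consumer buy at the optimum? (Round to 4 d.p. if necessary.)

This is Cobb-Douglas in (q_1−15, q_2−2): tangency gives 0.5·p_2·(q_2−2) = 0.5·p_1·(q_1−15).
After buying the subsistence bundle (15, 2), a share 0.5 of the remaining income goes to q_1: q_1* = 15 + 0.5·(I − 15p_1 − 2p_2)/p_1.
Discretionary income = 55 − 15·1 − 2·8 = 24; q_2* = 2 + 0.5·24/8 = 3.5.

q_2* = 3.5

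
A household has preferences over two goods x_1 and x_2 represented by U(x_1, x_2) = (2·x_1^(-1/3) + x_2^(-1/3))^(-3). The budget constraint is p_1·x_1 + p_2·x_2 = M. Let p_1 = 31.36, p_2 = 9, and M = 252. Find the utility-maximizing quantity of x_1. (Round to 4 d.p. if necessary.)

From the CES first-order condition, 2·(x_2/x_1)^(4/3) = p_1/p_2.
Solve for the ratio: x_2/x_1 = [(1/2)·p_1/p_2]^(0.75).
With the ratio pinned down, the budget gives x_1* = M/(p_1 + p_2·(x_2/x_1)) and x_2* = (x_2/x_1)·x_1*.
Numerically x_2/x_1 = 1.516448, so x_1* = 252/(31.36 + 9·1.516448) = 5.599.

x_1* = 5.599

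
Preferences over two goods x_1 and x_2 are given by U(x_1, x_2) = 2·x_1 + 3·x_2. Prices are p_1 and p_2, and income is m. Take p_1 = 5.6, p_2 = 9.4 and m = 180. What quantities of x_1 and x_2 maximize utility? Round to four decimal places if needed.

x_1* = 32.1429, x_2* = 0

Perfect substitutes: compare marginal utility per dollar. 2/p_1 vs 3/p_2 → 0.3571 vs 0.3191.
x_1 gives more utility per dollar, so spend all income on x_1: x_1* = m/p_1, x_2* = 0.
Numerically: x_1* = 32.1429, x_2* = 0.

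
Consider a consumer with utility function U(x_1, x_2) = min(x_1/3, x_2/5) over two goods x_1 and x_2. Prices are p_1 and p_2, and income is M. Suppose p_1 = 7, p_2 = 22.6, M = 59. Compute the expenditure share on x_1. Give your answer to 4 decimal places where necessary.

share on x_1 = 0.1567

With perfect complements, no substitution: consume in ratio x_1:x_2 = 3:5.
Budget: p_1·x_1 + p_2·(5/3)·x_1 = M, so (3·p_1 + 5·p_2)·x_1 = 3·M.
Demand: x_1*(p_1,p_2,M) = 3·M/(3·p_1 + 5·p_2), x_2* = 5·M/(3·p_1 + 5·p_2).
Here 3·7 + 5·22.6 = 134, giving x_1* = 1.3209 and x_2* = 2.2015.
Expenditure on x_1: 7·1.3209 = 9.2463; share = 0.1567.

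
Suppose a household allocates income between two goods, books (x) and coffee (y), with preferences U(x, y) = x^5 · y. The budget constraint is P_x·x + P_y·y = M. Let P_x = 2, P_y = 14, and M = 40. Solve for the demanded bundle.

Demand: x*(P_x,P_y,M) = 5/6·M/P_x and y* = 1/6·M/P_y.
At P_x=2, P_y=14, M=40: x* = 5/6·40/2 = 16.6667, y* = 0.4762.

x* = 16.6667, y* = 0.4762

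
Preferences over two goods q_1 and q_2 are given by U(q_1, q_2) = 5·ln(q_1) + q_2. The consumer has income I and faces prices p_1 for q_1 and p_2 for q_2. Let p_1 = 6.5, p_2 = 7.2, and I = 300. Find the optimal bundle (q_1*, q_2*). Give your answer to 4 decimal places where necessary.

q_1* = 5.5385, q_2* = 36.6667

At the given prices: q_1* = 5·7.2/6.5 = 5.5385, and q_2* = 36.6667.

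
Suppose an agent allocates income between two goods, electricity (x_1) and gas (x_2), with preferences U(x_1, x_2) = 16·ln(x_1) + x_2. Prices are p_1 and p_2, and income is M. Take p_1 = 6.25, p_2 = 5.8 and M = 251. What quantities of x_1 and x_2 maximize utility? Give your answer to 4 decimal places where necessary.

x_1* = 14.848, x_2* = 27.2759

So x_1*(p_1,p_2) = 16·p_2/p_1, independent of income; and x_2* = (M − 16·p_2)/p_2.
At the given prices: x_1* = 16·5.8/6.25 = 14.848, and x_2* = 27.2759.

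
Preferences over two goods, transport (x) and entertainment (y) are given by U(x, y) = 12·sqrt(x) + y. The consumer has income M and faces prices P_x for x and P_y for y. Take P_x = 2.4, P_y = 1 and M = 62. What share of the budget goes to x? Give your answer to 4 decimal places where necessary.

Utility is quasi-linear in y; the FOC for x is 6/√x = P_x/P_y.
Thus x* = (6·P_y/P_x)² — independent of M — with the rest of income spent on y.
Plugging in: x* = (6·1/2.4)² = 6.25, y* = 47.
Expenditure on x: 2.4·6.25 = 15; share = 0.2419.

share on x = 0.2419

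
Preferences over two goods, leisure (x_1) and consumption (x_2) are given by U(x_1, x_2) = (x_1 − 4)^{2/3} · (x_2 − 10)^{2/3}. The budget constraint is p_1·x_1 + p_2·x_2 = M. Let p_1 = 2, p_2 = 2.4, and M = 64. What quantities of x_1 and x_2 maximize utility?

x_1* = 12, x_2* = 16.6667

Substituting into the budget: x_1* = 4 + 0.5·(M − 4·p_1 − 10·p_2)/p_1, and x_2* = 10 + 0.5·(…)/p_2.
Discretionary income = 64 − 4·2 − 10·2.4 = 32; x_1* = 4 + 0.5·32/2 = 12; x_2* = 10 + 0.5·32/2.4 = 16.6667.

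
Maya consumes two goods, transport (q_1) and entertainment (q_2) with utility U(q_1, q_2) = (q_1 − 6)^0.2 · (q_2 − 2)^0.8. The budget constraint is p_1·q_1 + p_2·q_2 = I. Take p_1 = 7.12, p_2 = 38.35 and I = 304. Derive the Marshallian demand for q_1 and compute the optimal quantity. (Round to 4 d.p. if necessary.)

q_1* = 11.1848

Let q_1' = q_1−6, q_2' = q_2−2. MRS = (1/4)·q_2'/q_1' = p_1/p_2.
Substituting into the budget: q_1* = 6 + 0.2·(I − 6·p_1 − 2·p_2)/p_1, and q_2* = 2 + 0.8·(…)/p_2.
Discretionary income = 304 − 6·7.12 − 2·38.35 = 184.58; q_1* = 6 + 0.2·184.58/7.12 = 11.1848.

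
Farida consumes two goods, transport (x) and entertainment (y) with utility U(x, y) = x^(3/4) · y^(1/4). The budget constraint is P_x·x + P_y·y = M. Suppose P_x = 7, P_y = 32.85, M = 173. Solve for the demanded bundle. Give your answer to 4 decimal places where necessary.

The MRS is 3·y/x. Set MRS = P_x/P_y.
Rearranging, P_y·y = (1/3)·P_x·x. Substituting into the budget gives P_x·x·(1 + (1/3)) = M.
Demand: x*(P_x,P_y,M) = 0.75·M/P_x and y* = 0.25·M/P_y.
At P_x=7, P_y=32.85, M=173: x* = 0.75·173/7 = 18.5357, y* = 1.3166.

x* = 18.5357, y* = 1.3166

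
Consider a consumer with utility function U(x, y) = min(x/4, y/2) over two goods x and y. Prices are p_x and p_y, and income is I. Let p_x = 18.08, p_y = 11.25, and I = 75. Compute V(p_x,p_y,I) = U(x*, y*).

V = 0.791

Leontief preferences: the optimum is at the kink where x/4 = y/2, i.e. y = (1/2)·x.
Budget: p_x·x + p_y·(1/2)·x = I, so (4·p_x + 2·p_y)·x = 4·I.
Demand: x*(p_x,p_y,I) = 4·I/(4·p_x + 2·p_y), y* = 2·I/(4·p_x + 2·p_y).
Here 4·18.08 + 2·11.25 = 94.82, giving x* = 3.1639 and y* = 1.5819.
Utility at the optimum: U(3.1639, 1.5819) = 0.791.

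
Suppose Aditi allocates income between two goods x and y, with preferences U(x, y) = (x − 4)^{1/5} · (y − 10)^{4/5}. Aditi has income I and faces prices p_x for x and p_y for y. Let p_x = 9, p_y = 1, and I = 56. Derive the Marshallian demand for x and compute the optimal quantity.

Let x' = x−4, y' = y−10. MRS = (1/4)·y'/x' = p_x/p_y.
Substituting into the budget: x* = 4 + 0.2·(I − 4·p_x − 10·p_y)/p_x, and y* = 10 + 0.8·(…)/p_y.
Discretionary income = 56 − 4·9 − 10·1 = 10; x* = 4 + 0.2·10/9 = 4.2222.

x* = 4.2222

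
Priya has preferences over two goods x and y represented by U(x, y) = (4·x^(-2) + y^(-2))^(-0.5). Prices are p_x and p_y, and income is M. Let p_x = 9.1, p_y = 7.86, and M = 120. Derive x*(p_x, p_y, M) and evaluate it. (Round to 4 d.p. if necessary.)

MRS = MU_x/MU_y = 4·(y/x)^(3). Set equal to p_x/p_y.
Solve for the ratio: y/x = [(1/4)·p_x/p_y]^(1/3).
With the ratio pinned down, the budget gives x* = M/(p_x + p_y·(y/x)) and y* = (y/x)·x*.
Numerically y/x = 0.661484, so x* = 120/(9.1 + 7.86·0.661484) = 8.392.

x* = 8.392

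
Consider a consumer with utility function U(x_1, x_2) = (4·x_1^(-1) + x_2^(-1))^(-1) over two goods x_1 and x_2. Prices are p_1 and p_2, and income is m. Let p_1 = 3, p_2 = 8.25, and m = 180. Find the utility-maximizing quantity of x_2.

Substitute x_2 = (x_2/x_1)·x_1 into the budget: x_1* = m/(p_1 + p_2·(x_2/x_1)).
Numerically x_2/x_1 = 0.301511, so x_1* = 180/(3 + 8.25·0.301511) = 32.802 and x_2* = 0.301511·32.802 = 9.8902.

x_2* = 9.8902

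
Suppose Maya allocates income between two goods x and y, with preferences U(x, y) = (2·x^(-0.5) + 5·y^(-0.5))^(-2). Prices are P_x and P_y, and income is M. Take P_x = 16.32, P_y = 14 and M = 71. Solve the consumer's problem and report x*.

MU_x ∝ 2·x^(-1.5), MU_y ∝ 5·y^(-1.5), so MRS = (2/5)·(y/x)^(1.5) = P_x/P_y.
Solve for the ratio: y/x = [(5/2)·P_x/P_y]^(2/3).
Substitute y = (y/x)·x into the budget: x* = M/(P_x + P_y·(y/x)).
Numerically y/x = 2.040272, so x* = 71/(16.32 + 14·2.040272) = 1.5819.

x* = 1.5819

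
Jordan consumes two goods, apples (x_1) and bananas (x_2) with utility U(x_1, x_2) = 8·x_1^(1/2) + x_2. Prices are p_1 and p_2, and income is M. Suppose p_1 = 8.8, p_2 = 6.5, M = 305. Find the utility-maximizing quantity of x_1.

x_1* = 8.7293

MU_x_1 = 4/√x_1, MU_x_2 = 1. Tangency: 4/√x_1 = p_1/p_2.
Thus x_1* = (4·p_2/p_1)² — independent of M — with the rest of income spent on x_2.
Plugging in: x_1* = (4·6.5/8.8)² = 8.7293.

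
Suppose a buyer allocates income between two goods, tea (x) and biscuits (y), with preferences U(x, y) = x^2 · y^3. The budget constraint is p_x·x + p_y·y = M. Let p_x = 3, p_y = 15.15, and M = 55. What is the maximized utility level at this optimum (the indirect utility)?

Tangency: MRS = (2/3)·y/x = p_x/p_y.
So 2·p_y·y = 3·p_x·x; combined with the budget, a share 0.4 of income goes to x.
Demand: x*(p_x,p_y,M) = 0.4·M/p_x and y* = 0.6·M/p_y.
At p_x=3, p_y=15.15, M=55: x* = 0.4·55/3 = 7.3333, y* = 2.1782.
Utility at the optimum: U(7.3333, 2.1782) = 555.7849.

V = 555.7849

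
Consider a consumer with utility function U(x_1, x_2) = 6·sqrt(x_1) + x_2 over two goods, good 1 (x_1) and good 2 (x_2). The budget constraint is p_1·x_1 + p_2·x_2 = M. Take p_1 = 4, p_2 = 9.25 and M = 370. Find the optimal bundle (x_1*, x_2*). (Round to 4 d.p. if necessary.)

x_1* = 48.1289, x_2* = 19.1875

MU_x_1 = 3/√x_1, MU_x_2 = 1. Tangency: 3/√x_1 = p_1/p_2.
Solve: √x_1 = 3·p_2/p_1, so x_1*(p_1,p_2) = (3·p_2/p_1)², and x_2* = (M − p_1·x_1*)/p_2.
Plugging in: x_1* = (3·9.25/4)² = 48.1289, x_2* = 19.1875.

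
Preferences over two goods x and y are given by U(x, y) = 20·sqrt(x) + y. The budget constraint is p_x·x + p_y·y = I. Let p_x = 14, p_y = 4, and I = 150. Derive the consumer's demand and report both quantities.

x* = 8.1633, y* = 8.9286

Utility is quasi-linear in y; the FOC for x is 10/√x = p_x/p_y.
Thus x* = (10·p_y/p_x)² — independent of I — with the rest of income spent on y.
Plugging in: x* = (10·4/14)² = 8.1633, y* = 8.9286.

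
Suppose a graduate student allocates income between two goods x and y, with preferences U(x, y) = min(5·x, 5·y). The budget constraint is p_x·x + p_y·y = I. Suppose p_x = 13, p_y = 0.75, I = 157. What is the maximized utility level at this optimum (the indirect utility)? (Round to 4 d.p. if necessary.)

V = 57.0909

Leontief preferences: the optimum is at the kink where x/5 = y/5, i.e. y = x.
Budget: p_x·x + p_y·x = I, so (5·p_x + 5·p_y)·x = 5·I.
Demand: x*(p_x,p_y,I) = 5·I/(5·p_x + 5·p_y), y* = 5·I/(5·p_x + 5·p_y).
Here 5·13 + 5·0.75 = 68.75, giving x* = 11.4182 and y* = 11.4182.
Utility at the optimum: U(11.4182, 11.4182) = 57.0909.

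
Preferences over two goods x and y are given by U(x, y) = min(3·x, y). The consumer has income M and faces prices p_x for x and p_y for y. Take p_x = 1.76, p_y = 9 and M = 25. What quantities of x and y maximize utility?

x* = 0.8693, y* = 2.6078

Leontief preferences: the optimum is at the kink where x/1 = y/3, i.e. y = 3·x.
Budget: p_x·x + p_y·3·x = M, so (p_x + 3·p_y)·x = M.
Demand: x*(p_x,p_y,M) = M/(p_x + 3·p_y), y* = 3·M/(p_x + 3·p_y).
Here 1.76 + 3·9 = 28.76, giving x* = 0.8693 and y* = 2.6078.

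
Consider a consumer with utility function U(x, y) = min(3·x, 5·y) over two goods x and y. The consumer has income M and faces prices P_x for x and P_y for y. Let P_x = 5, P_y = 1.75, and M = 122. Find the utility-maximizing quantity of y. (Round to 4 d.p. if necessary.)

y* = 12.0992

With perfect complements, no substitution: consume in ratio x:y = 5:3.
Budget: P_x·x + P_y·(3/5)·x = M, so (5·P_x + 3·P_y)·x = 5·M.
Demand: x*(P_x,P_y,M) = 5·M/(5·P_x + 3·P_y), y* = 3·M/(5·P_x + 3·P_y).
Here 5·5 + 3·1.75 = 30.25, giving y* = 12.0992.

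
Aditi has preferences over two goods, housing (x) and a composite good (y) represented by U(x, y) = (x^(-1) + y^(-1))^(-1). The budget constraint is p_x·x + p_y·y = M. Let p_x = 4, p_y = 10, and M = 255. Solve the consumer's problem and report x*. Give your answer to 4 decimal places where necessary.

x* = 24.6984

With the ratio pinned down, the budget gives x* = M/(p_x + p_y·(y/x)) and y* = (y/x)·x*.
Numerically y/x = 0.632456, so x* = 255/(4 + 10·0.632456) = 24.6984.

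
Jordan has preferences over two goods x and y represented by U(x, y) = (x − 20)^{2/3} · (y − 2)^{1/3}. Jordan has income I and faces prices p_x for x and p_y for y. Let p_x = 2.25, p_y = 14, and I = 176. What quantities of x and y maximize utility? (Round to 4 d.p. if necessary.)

Discretionary income = 176 − 20·2.25 − 2·14 = 103; x* = 20 + 2/3·103/2.25 = 50.5185; y* = 2 + 1/3·103/14 = 4.4524.

x* = 50.5185, y* = 4.4524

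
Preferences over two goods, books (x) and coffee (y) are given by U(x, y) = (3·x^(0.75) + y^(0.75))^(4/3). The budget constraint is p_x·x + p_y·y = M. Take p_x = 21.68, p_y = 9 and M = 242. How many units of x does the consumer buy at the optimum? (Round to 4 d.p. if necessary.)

With the ratio pinned down, the budget gives x* = M/(p_x + p_y·(y/x)) and y* = (y/x)·x*.
Numerically y/x = 0.415702, so x* = 242/(21.68 + 9·0.415702) = 9.5196.

x* = 9.5196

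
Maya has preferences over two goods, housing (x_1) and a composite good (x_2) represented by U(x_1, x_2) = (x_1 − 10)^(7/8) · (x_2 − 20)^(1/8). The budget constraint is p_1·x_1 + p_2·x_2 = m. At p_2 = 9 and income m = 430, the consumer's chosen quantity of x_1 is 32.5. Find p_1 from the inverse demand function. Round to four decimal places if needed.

p_1 = 7

Let x_1' = x_1−10, x_2' = x_2−20. MRS = 7·x_2'/x_1' = p_1/p_2.
After buying the subsistence bundle (10, 20), a share 0.875 of the remaining income goes to x_1: x_1* = 10 + 0.875·(m − 10p_1 − 20p_2)/p_1.
Set x_1* = 32.5 in the demand function and solve for p_1: p_1 = 7.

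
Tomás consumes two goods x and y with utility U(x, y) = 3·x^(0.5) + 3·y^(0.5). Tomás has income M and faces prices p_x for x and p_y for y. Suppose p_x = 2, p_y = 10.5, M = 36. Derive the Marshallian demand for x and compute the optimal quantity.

x* = 15.12

MRS = MU_x/MU_y = (y/x)^(0.5). Set equal to p_x/p_y.
Hence y/x = (p_x/p_y)^(1/(0.5)), i.e. raised to the 2 power.
Substitute y = (y/x)·x into the budget: x* = M/(p_x + p_y·(y/x)).
Numerically y/x = 0.036281, so x* = 36/(2 + 10.5·0.036281) = 15.12.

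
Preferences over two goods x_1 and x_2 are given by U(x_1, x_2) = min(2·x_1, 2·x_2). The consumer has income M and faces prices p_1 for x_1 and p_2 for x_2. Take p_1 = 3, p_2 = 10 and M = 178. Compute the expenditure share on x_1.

share on x_1 = 0.2308

Here 2·3 + 2·10 = 26, giving x_1* = 13.6923 and x_2* = 13.6923.
Expenditure on x_1: 3·13.6923 = 41.0769; share = 0.2308.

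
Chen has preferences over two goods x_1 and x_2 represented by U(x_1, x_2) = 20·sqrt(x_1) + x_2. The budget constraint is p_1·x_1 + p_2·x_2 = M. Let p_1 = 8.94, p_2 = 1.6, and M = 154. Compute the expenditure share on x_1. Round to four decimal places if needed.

share on x_1 = 0.1859

MU_x_1 = 10/√x_1, MU_x_2 = 1. Tangency: 10/√x_1 = p_1/p_2.
Solve: √x_1 = 10·p_2/p_1, so x_1*(p_1,p_2) = (10·p_2/p_1)², and x_2* = (M − p_1·x_1*)/p_2.
Plugging in: x_1* = (10·1.6/8.94)² = 3.2031, x_2* = 78.3529.
Expenditure on x_1: 8.94·3.2031 = 28.6353; share = 0.1859.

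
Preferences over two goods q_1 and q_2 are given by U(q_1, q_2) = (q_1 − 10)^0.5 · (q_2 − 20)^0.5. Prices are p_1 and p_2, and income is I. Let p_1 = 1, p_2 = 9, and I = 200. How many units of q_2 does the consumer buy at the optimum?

q_2* = 20.5556

Discretionary income = 200 − 10·1 − 20·9 = 10; q_2* = 20 + 0.5·10/9 = 20.5556.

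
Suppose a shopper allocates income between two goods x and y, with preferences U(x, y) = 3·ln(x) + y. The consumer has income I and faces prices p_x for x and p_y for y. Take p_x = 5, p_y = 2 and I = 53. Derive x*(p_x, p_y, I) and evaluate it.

MU_x = 3/x, MU_y = 1. Tangency: 3/x = p_x/p_y.
So x*(p_x,p_y) = 3·p_y/p_x, independent of income; and y* = (I − 3·p_y)/p_y.
At the given prices: x* = 3·2/5 = 1.2.

x* = 1.2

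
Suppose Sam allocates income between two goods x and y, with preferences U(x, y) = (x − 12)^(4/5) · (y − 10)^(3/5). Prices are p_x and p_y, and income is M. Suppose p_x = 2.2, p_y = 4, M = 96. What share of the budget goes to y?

MRS = (4/3)·(y−10)/(x−12). Tangency with p_x/p_y gives y−10 = (3/4)·(p_x/p_y)·(x−12).
Substituting into the budget: x* = 12 + 4/7·(M − 12·p_x − 10·p_y)/p_x, and y* = 10 + 3/7·(…)/p_y.
Discretionary income = 96 − 12·2.2 − 10·4 = 29.6; x* = 12 + 4/7·29.6/2.2 = 19.6883; y* = 10 + 3/7·29.6/4 = 13.1714.
Expenditure on y: 4·13.1714 = 52.6857; share = 0.5488.

share on y = 0.5488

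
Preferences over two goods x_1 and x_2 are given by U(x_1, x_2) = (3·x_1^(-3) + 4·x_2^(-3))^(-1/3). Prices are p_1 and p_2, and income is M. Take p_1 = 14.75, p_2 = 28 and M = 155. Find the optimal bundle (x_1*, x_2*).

With the ratio pinned down, the budget gives x_1* = M/(p_1 + p_2·(x_2/x_1)) and x_2* = (x_2/x_1)·x_1*.
Numerically x_2/x_1 = 0.915468, so x_1* = 155/(14.75 + 28·0.915468) = 3.8382 and x_2* = 0.915468·3.8382 = 3.5138.

x_1* = 3.8382, x_2* = 3.5138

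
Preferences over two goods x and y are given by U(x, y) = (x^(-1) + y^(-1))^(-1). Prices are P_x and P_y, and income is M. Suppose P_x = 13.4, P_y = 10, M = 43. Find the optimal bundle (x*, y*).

MU_x ∝ x^(-2), MU_y ∝ y^(-2), so MRS = (y/x)^(2) = P_x/P_y.
Solve for the ratio: y/x = [P_x/P_y]^(0.5).
Substitute y = (y/x)·x into the budget: x* = M/(P_x + P_y·(y/x)).
Numerically y/x = 1.157584, so x* = 43/(13.4 + 10·1.157584) = 1.7217 and y* = 1.157584·1.7217 = 1.993.

x* = 1.7217, y* = 1.993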